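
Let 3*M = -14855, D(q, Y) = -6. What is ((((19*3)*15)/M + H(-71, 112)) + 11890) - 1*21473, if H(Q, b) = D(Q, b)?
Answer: -28489432/2971 ≈ -9589.2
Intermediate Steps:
M = -14855/3 (M = (⅓)*(-14855) = -14855/3 ≈ -4951.7)
H(Q, b) = -6
((((19*3)*15)/M + H(-71, 112)) + 11890) - 1*21473 = ((((19*3)*15)/(-14855/3) - 6) + 11890) - 1*21473 = (((57*15)*(-3/14855) - 6) + 11890) - 21473 = ((855*(-3/14855) - 6) + 11890) - 21473 = ((-513/2971 - 6) + 11890) - 21473 = (-18339/2971 + 11890) - 21473 = 35306851/2971 - 21473 = -28489432/2971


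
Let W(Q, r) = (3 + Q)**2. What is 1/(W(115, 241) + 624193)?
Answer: 1/638117 ≈ 1.5671e-6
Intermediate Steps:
1/(W(115, 241) + 624193) = 1/((3 + 115)**2 + 624193) = 1/(118**2 + 624193) = 1/(13924 + 624193) = 1/638117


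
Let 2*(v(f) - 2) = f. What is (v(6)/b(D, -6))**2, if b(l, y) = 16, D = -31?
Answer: 25/256 ≈ 0.097656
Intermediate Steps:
v(f) = 2 + f/2
(v(6)/b(D, -6))**2 = ((2 + (1/2)*6)/16)**2 = ((2 + 3)*(1/16))**2 = (5*(1/16))**2 = (5/16)**2 = 25/256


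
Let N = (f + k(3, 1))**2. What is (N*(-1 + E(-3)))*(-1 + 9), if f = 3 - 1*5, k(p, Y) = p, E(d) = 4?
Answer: 24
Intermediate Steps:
f = -2 (f = 3 - 5 = -2)
N = 1 (N = (-2 + 3)**2 = 1**2 = 1)
(N*(-1 + E(-3)))*(-1 + 9) = (1*(-1 + 4))*(-1 + 9) = (1*3)*8 = 3*8 = 24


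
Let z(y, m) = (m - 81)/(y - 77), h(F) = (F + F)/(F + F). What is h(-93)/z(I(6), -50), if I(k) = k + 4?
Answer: 67/131 ≈ 0.51145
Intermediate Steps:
h(F) = 1 (h(F) = (2*F)/((2*F)) = (2*F)*(1/(2*F)) = 1)
I(k) = 4 + k
z(y, m) = (-81 + m)/(-77 + y)
h(-93)/z(I(6), -50) = 1/((-81 - 50)/(-77 + (4 + 6))) = 1/(-131/(-77 + 10)) = 1/(-131/(-67)) = 1/(-1/67*(-131)) = 1/(131/67) = 1*(67/131) = 67/131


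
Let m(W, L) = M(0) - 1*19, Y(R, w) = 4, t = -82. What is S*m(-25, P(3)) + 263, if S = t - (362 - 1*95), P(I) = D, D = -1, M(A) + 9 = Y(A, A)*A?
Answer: 10035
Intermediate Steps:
M(A) = -9 + 4*A
P(I) = -1
S = -349 (S = -82 - (362 - 1*95) = -82 - (362 - 95) = -82 - 1*267 = -82 - 267 = -349)
m(W, L) = -28 (m(W, L) = (-9 + 4*0) - 1*19 = (-9 + 0) - 19 = -9 - 19 = -28)
S*m(-25, P(3)) + 263 = -349*(-28) + 263 = 9772 + 263 = 10035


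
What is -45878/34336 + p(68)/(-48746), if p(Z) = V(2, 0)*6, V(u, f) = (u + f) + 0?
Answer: -19282595/14428816 ≈ -1.3364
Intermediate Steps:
V(u, f) = f + u (V(u, f) = (f + u) + 0 = f + u)
p(Z) = 12 (p(Z) = (0 + 2)*6 = 2*6 = 12)
-45878/34336 + p(68)/(-48746) = -45878/34336 + 12/(-48746) = -45878*1/34336 + 12*(-1/48746) = -791/592 - 6/24373 = -19282595/14428816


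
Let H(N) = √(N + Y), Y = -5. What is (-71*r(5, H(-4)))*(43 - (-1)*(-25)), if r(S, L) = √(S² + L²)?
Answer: -5112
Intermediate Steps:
H(N) = √(-5 + N) (H(N) = √(N - 5) = √(-5 + N))
r(S, L) = √(L² + S²)
(-71*r(5, H(-4)))*(43 - (-1)*(-25)) = (-71*√((√(-5 - 4))² + 5²))*(43 - (-1)*(-25)) = (-71*√((√(-9))² + 25))*(43 - 1*25) = (-71*√((3*I)² + 25))*(43 - 25) = -71*√(-9 + 25)*18 = -71*√16*18 = -71*4*18 = -284*18 = -5112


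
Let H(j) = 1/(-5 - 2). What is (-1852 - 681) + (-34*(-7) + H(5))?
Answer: -16066/7 ≈ -2295.1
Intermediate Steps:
H(j) = -⅐ (H(j) = 1/(-7) = -⅐)
(-1852 - 681) + (-34*(-7) + H(5)) = (-1852 - 681) + (-34*(-7) - ⅐) = -2533 + (-34*(-7) - ⅐) = -2533 + (238 - ⅐) = -2533 + 1665/7 = -16066/7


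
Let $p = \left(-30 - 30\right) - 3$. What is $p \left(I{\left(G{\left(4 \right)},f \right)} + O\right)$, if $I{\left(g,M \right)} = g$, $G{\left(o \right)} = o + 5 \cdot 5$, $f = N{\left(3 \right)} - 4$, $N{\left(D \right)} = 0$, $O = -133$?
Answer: $6552$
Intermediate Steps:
$f = -4$ ($f = 0 - 4 = -4$)
$G{\left(o \right)} = 25 + o$ ($G{\left(o \right)} = o + 25 = 25 + o$)
$p = -63$ ($p = -60 - 3 = -63$)
$p \left(I{\left(G{\left(4 \right)},f \right)} + O\right) = - 63 \left(\left(25 + 4\right) - 133\right) = - 63 \left(29 - 133\right) = \left(-63\right) \left(-104\right) = 6552$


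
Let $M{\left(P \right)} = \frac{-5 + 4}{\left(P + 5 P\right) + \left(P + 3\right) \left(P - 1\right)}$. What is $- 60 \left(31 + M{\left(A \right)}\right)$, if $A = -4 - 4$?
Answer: $-1880$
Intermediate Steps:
$A = -8$
$M{\left(P \right)} = - \frac{1}{6 P + \left(-1 + P\right) \left(3 + P\right)}$ ($M{\left(P \right)} = - \frac{1}{6 P + \left(3 + P\right) \left(-1 + P\right)} = - \frac{1}{6 P + \left(-1 + P\right) \left(3 + P\right)}$)
$- 60 \left(31 + M{\left(A \right)}\right) = - 60 \left(31 - \frac{1}{-3 + \left(-8\right)^{2} + 8 \left(-8\right)}\right) = - 60 \left(31 - \frac{1}{-3 + 64 - 64}\right) = - 60 \left(31 - \frac{1}{-3}\right) = - 60 \left(31 - - \frac{1}{3}\right) = - 60 \left(31 + \frac{1}{3}\right) = \left(-60\right) \frac{94}{3} = -1880$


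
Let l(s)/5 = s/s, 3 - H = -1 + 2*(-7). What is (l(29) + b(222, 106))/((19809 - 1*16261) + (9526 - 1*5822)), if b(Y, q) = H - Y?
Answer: -199/7252 ≈ -0.027441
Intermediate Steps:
H = 18 (H = 3 - (-1 + 2*(-7)) = 3 - (-1 - 14) = 3 - 1*(-15) = 3 + 15 = 18)
b(Y, q) = 18 - Y
l(s) = 5 (l(s) = 5*(s/s) = 5*1 = 5)
(l(29) + b(222, 106))/((19809 - 1*16261) + (9526 - 1*5822)) = (5 + (18 - 1*222))/((19809 - 1*16261) + (9526 - 1*5822)) = (5 + (18 - 222))/((19809 - 16261) + (9526 - 5822)) = (5 - 204)/(3548 + 3704) = -199/7252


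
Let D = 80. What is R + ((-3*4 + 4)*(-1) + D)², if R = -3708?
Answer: 4036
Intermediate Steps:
R + ((-3*4 + 4)*(-1) + D)² = -3708 + ((-3*4 + 4)*(-1) + 80)² = -3708 + ((-12 + 4)*(-1) + 80)² = -3708 + (-8*(-1) + 80)² = -3708 + (8 + 80)² = -3708 + 88² = -3708 + 7744 = 4036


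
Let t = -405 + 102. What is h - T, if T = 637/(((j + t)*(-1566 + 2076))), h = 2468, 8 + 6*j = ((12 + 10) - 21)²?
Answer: 382849137/155125 ≈ 2468.0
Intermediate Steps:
j = -7/6 (j = -4/3 + ((12 + 10) - 21)²/6 = -4/3 + (22 - 21)²/6 = -4/3 + (⅙)*1² = -4/3 + (⅙)*1 = -4/3 + ⅙ = -7/6 ≈ -1.1667)
t = -303
T = -637/155125 (T = 637/(((-7/6 - 303)*(-1566 + 2076))) = 637/((-1825/6*510)) = 637/(-155125) = 637*(-1/155125) = -637/155125 ≈ -0.0041064)
h - T = 2468 - 1*(-637/155125) = 2468 + 637/155125 = 382849137/155125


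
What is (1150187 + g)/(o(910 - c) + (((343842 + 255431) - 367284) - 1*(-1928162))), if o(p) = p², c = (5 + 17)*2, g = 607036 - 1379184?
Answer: 378039/2910107 ≈ 0.12991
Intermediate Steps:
g = -772148
c = 44 (c = 22*2 = 44)
(1150187 + g)/(o(910 - c) + (((343842 + 255431) - 367284) - 1*(-1928162))) = (1150187 - 772148)/((910 - 1*44)² + (((343842 + 255431) - 367284) - 1*(-1928162))) = 378039/((910 - 44)² + ((599273 - 367284) + 1928162)) = 378039/(866² + (231989 + 1928162)) = 378039/(749956 + 2160151) = 378039/2910107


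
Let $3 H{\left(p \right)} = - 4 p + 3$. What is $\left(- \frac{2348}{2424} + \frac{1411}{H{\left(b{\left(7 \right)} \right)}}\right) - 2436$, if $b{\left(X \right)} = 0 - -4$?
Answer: $- \frac{21763637}{7878} \approx -2762.6$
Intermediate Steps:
$b{\left(X \right)} = 4$ ($b{\left(X \right)} = 0 + 4 = 4$)
$H{\left(p \right)} = 1 - \frac{4 p}{3}$ ($H{\left(p \right)} = \frac{- 4 p + 3}{3} = \frac{3 - 4 p}{3} = 1 - \frac{4 p}{3}$)
$\left(- \frac{2348}{2424} + \frac{1411}{H{\left(b{\left(7 \right)} \right)}}\right) - 2436 = \left(- \frac{2348}{2424} + \frac{1411}{1 - \frac{16}{3}}\right) - 2436 = \left(\left(-2348\right) \frac{1}{2424} + \frac{1411}{1 - \frac{16}{3}}\right) - 2436 = \left(- \frac{587}{606} + \frac{1411}{- \frac{13}{3}}\right) - 2436 = \left(- \frac{587}{606} + 1411 \left(- \frac{3}{13}\right)\right) - 2436 = \left(- \frac{587}{606} - \frac{4233}{13}\right) - 2436 = - \frac{2572829}{7878} - 2436 = - \frac{21763637}{7878}$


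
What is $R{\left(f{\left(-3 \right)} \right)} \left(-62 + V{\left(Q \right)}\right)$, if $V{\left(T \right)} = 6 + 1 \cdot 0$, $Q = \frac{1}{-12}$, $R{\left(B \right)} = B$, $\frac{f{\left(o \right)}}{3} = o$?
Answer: $504$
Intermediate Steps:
$f{\left(o \right)} = 3 o$
$Q = - \frac{1}{12} \approx -0.083333$
$V{\left(T \right)} = 6$ ($V{\left(T \right)} = 6 + 0 = 6$)
$R{\left(f{\left(-3 \right)} \right)} \left(-62 + V{\left(Q \right)}\right) = 3 \left(-3\right) \left(-62 + 6\right) = \left(-9\right) \left(-56\right) = 504$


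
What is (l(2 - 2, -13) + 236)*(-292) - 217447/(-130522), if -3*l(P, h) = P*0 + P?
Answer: -8994314617/130522 ≈ -68910.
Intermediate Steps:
l(P, h) = -P/3 (l(P, h) = -(P*0 + P)/3 = -(0 + P)/3 = -P/3)
(l(2 - 2, -13) + 236)*(-292) - 217447/(-130522) = (-(2 - 2)/3 + 236)*(-292) - 217447/(-130522) = (-⅓*0 + 236)*(-292) - 217447*(-1/130522) = (0 + 236)*(-292) + 217447/130522 = 236*(-292) + 217447/130522 = -68912 + 217447/130522 = -8994314617/130522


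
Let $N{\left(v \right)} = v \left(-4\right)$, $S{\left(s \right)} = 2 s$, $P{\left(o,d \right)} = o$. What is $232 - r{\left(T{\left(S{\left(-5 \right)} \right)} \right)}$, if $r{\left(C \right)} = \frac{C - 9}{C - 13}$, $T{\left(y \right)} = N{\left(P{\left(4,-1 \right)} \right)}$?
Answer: $\frac{6703}{29} \approx 231.14$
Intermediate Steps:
$N{\left(v \right)} = - 4 v$
$T{\left(y \right)} = -16$ ($T{\left(y \right)} = \left(-4\right) 4 = -16$)
$r{\left(C \right)} = \frac{-9 + C}{-13 + C}$
$232 - r{\left(T{\left(S{\left(-5 \right)} \right)} \right)} = 232 - \frac{-9 - 16}{-13 - 16} = 232 - \frac{1}{-29} \left(-25\right) = 232 - \left(- \frac{1}{29}\right) \left(-25\right) = 232 - \frac{25}{29} = \frac{6703}{29}$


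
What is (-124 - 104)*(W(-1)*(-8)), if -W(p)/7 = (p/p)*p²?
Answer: -12768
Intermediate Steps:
W(p) = -7*p² (W(p) = -7*p/p*p² = -7*p²)
(-124 - 104)*(W(-1)*(-8)) = (-124 - 104)*(-7*(-1)²*(-8)) = -228*(-7*1)*(-8) = -(-1596)*(-8) = -228*56 = -12768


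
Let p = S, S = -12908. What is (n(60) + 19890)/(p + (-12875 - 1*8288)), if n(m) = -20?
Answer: -19870/34071 ≈ -0.58319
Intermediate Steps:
p = -12908
(n(60) + 19890)/(p + (-12875 - 1*8288)) = (-20 + 19890)/(-12908 + (-12875 - 1*8288)) = 19870/(-12908 + (-12875 - 8288)) = 19870/(-12908 - 21163) = 19870/(-34071) = 19870*(-1/34071) = -19870/34071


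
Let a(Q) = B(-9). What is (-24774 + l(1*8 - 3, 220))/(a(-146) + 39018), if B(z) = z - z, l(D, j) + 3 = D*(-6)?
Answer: -8269/13006 ≈ -0.63578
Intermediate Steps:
l(D, j) = -3 - 6*D (l(D, j) = -3 + D*(-6) = -3 - 6*D)
B(z) = 0
a(Q) = 0
(-24774 + l(1*8 - 3, 220))/(a(-146) + 39018) = (-24774 + (-3 - 6*(1*8 - 3)))/(0 + 39018) = (-24774 + (-3 - 6*(8 - 3)))/39018 = (-24774 + (-3 - 6*5))*(1/39018) = (-24774 + (-3 - 30))*(1/39018) = (-24774 - 33)*(1/39018) = -24807*1/39018 = -8269/13006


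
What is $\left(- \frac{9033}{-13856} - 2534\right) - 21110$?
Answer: $- \frac{327602231}{13856} \approx -23643.0$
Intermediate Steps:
$\left(- \frac{9033}{-13856} - 2534\right) - 21110 = \left(\left(-9033\right) \left(- \frac{1}{13856}\right) - 2534\right) - 21110 = \left(\frac{9033}{13856} - 2534\right) - 21110 = - \frac{35102071}{13856} - 21110 = - \frac{327602231}{13856}$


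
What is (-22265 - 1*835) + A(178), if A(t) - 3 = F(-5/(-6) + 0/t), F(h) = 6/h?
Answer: -115449/5 ≈ -23090.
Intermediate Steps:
A(t) = 51/5 (A(t) = 3 + 6/(-5/(-6) + 0/t) = 3 + 6/(-5*(-⅙) + 0) = 3 + 6/(⅚ + 0) = 3 + 6/(⅚) = 3 + 6*(6/5) = 3 + 36/5 = 51/5)
(-22265 - 1*835) + A(178) = (-22265 - 1*835) + 51/5 = (-22265 - 835) + 51/5 = -23100 + 51/5 = -115449/5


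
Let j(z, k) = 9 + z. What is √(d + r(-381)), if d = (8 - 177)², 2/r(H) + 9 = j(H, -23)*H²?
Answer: √9253730069551102951/17999967 ≈ 169.00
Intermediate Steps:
r(H) = 2/(-9 + H²*(9 + H)) (r(H) = 2/(-9 + (9 + H)*H²) = 2/(-9 + H²*(9 + H)))
d = 28561 (d = (-169)² = 28561)
√(d + r(-381)) = √(28561 + 2/(-9 + (-381)²*(9 - 381))) = √(28561 + 2/(-9 + 145161*(-372))) = √(28561 + 2/(-9 - 53999892)) = √(28561 + 2/(-53999901)) = √(28561 + 2*(-1/53999901)) = √(28561 - 2/53999901) = √(1542291172459/53999901) = √9253730069551102951/17999967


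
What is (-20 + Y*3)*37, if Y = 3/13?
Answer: -9287/13 ≈ -714.38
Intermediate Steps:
Y = 3/13 (Y = 3*(1/13) = 3/13 ≈ 0.23077)
(-20 + Y*3)*37 = (-20 + (3/13)*3)*37 = (-20 + 9/13)*37 = -251/13*37 = -9287/13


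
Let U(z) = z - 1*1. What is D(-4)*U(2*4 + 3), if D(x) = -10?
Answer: -100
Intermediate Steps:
U(z) = -1 + z (U(z) = z - 1 = -1 + z)
D(-4)*U(2*4 + 3) = -10*(-1 + (2*4 + 3)) = -10*(-1 + (8 + 3)) = -10*(-1 + 11) = -10*10 = -100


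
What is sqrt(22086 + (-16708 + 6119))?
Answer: sqrt(11497) ≈ 107.22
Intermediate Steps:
sqrt(22086 + (-16708 + 6119)) = sqrt(22086 - 10589) = sqrt(11497)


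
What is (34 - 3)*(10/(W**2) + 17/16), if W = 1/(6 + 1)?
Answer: 243567/16 ≈ 15223.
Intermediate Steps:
W = 1/7 ≈ 0.14286
(34 - 3)*(10/(W**2) + 17/16) = (34 - 3)*(10/((1/7)**2) + 17/16) = 31*(10/(1/49) + 17*(1/16)) = 31*(10*49 + 17/16) = 31*(490 + 17/16) = 31*(7857/16) = 243567/16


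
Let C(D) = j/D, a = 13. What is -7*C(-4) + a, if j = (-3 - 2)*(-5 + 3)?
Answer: 61/2 ≈ 30.500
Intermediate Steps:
j = 10 (j = -5*(-2) = 10)
C(D) = 10/D
-7*C(-4) + a = -70/(-4) + 13 = -70*(-1)/4 + 13 = -7*(-5/2) + 13 = 35/2 + 13 = 61/2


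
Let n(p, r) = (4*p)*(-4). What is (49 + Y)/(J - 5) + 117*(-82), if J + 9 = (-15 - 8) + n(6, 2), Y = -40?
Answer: -1276011/133 ≈ -9594.1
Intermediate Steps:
n(p, r) = -16*p
J = -128 (J = -9 + ((-15 - 8) - 16*6) = -9 + (-23 - 96) = -9 - 119 = -128)
(49 + Y)/(J - 5) + 117*(-82) = (49 - 40)/(-128 - 5) + 117*(-82) = 9/(-133) - 9594 = 9*(-1/133) - 9594 = -9/133 - 9594 = -1276011/133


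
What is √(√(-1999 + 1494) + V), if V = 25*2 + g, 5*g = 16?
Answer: √(1330 + 25*I*√505)/5 ≈ 7.4482 + 1.5086*I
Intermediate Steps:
g = 16/5 (g = (⅕)*16 = 16/5 ≈ 3.2000)
V = 266/5 (V = 25*2 + 16/5 = 50 + 16/5 = 266/5 ≈ 53.200)
√(√(-1999 + 1494) + V) = √(√(-1999 + 1494) + 266/5) = √(√(-505) + 266/5) = √(I*√505 + 266/5) = √(266/5 + I*√505)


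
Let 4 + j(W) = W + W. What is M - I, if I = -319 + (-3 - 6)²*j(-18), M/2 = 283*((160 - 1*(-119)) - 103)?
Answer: 103175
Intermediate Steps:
j(W) = -4 + 2*W (j(W) = -4 + (W + W) = -4 + 2*W)
M = 99616 (M = 2*(283*((160 - 1*(-119)) - 103)) = 2*(283*((160 + 119) - 103)) = 2*(283*(279 - 103)) = 2*(283*176) = 2*49808 = 99616)
I = -3559 (I = -319 + (-3 - 6)²*(-4 + 2*(-18)) = -319 + (-9)²*(-4 - 36) = -319 + 81*(-40) = -319 - 3240 = -3559)
M - I = 99616 - 1*(-3559) = 99616 + 3559 = 103175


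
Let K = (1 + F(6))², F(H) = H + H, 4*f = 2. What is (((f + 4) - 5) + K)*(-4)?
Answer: -674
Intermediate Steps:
f = ½ (f = (¼)*2 = ½ ≈ 0.50000)
F(H) = 2*H
K = 169 (K = (1 + 2*6)² = (1 + 12)² = 13² = 169)
(((f + 4) - 5) + K)*(-4) = (((½ + 4) - 5) + 169)*(-4) = ((9/2 - 5) + 169)*(-4) = (-½ + 169)*(-4) = (337/2)*(-4) = -674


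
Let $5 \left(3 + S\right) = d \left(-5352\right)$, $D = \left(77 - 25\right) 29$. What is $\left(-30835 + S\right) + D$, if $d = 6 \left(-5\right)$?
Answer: $2782$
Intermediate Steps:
$D = 1508$ ($D = 52 \cdot 29 = 1508$)
$d = -30$
$S = 32109$ ($S = -3 + \frac{\left(-30\right) \left(-5352\right)}{5} = -3 + \frac{1}{5} \cdot 160560 = -3 + 32112 = 32109$)
$\left(-30835 + S\right) + D = \left(-30835 + 32109\right) + 1508 = 1274 + 1508 = 2782$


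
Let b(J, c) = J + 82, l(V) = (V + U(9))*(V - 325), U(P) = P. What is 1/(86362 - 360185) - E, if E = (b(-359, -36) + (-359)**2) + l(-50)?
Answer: -39424761718/273823 ≈ -1.4398e+5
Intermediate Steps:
l(V) = (-325 + V)*(9 + V) (l(V) = (V + 9)*(V - 325) = (9 + V)*(-325 + V) = (-325 + V)*(9 + V))
b(J, c) = 82 + J
E = 143979 (E = ((82 - 359) + (-359)**2) + (-2925 + (-50)**2 - 316*(-50)) = (-277 + 128881) + (-2925 + 2500 + 15800) = 128604 + 15375 = 143979)
1/(86362 - 360185) - E = 1/(86362 - 360185) - 1*143979 = 1/(-273823) - 143979 = -1/273823 - 143979 = -39424761718/273823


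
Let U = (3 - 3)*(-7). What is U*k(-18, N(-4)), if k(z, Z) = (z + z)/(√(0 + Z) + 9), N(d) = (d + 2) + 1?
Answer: 0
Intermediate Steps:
N(d) = 3 + d (N(d) = (2 + d) + 1 = 3 + d)
k(z, Z) = 2*z/(9 + √Z) (k(z, Z) = (2*z)/(√Z + 9) = (2*z)/(9 + √Z) = 2*z/(9 + √Z))
U = 0 (U = 0*(-7) = 0)
U*k(-18, N(-4)) = 0*(2*(-18)/(9 + √(3 - 4))) = 0*(2*(-18)/(9 + √(-1))) = 0*(2*(-18)/(9 + I)) = 0*(2*(-18)*((9 - I)/82)) = 0*(-162/41 + 18*I/41) = 0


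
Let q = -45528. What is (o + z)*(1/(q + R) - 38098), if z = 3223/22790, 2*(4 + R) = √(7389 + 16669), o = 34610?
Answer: -62299142819056545790949/47247248246505 - 788765123*√24058/94494496493010 ≈ -1.3186e+9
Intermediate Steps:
R = -4 + √24058/2 (R = -4 + √(7389 + 16669)/2 = -4 + √24058/2 ≈ 73.553)
z = 3223/22790 (z = 3223*(1/22790) = 3223/22790 ≈ 0.14142)
(o + z)*(1/(q + R) - 38098) = (34610 + 3223/22790)*(1/(-45528 + (-4 + √24058/2)) - 38098) = 788765123*(1/(-45532 + √24058/2) - 38098)/22790 = 788765123*(-38098 + 1/(-45532 + √24058/2))/22790 = -349422949489/265 + 788765123/(22790*(-45532 + √24058/2))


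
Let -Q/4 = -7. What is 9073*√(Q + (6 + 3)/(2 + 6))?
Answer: 9073*√466/4 ≈ 48965.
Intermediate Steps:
Q = 28 (Q = -4*(-7) = 28)
9073*√(Q + (6 + 3)/(2 + 6)) = 9073*√(28 + (6 + 3)/(2 + 6)) = 9073*√(28 + 9/8) = 9073*√(233/8) = 9073*(√466/4) = 9073*√466/4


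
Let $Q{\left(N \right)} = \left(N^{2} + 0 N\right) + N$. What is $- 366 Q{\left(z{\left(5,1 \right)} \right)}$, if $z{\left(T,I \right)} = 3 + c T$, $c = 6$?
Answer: $-410652$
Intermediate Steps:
$z{\left(T,I \right)} = 3 + 6 T$
$Q{\left(N \right)} = N + N^{2}$ ($Q{\left(N \right)} = \left(N^{2} + 0\right) + N = N^{2} + N = N + N^{2}$)
$- 366 Q{\left(z{\left(5,1 \right)} \right)} = - 366 \left(3 + 6 \cdot 5\right) \left(1 + \left(3 + 6 \cdot 5\right)\right) = - 366 \left(3 + 30\right) \left(1 + \left(3 + 30\right)\right) = - 366 \cdot 33 \left(1 + 33\right) = - 366 \cdot 33 \cdot 34 = \left(-366\right) 1122 = -410652$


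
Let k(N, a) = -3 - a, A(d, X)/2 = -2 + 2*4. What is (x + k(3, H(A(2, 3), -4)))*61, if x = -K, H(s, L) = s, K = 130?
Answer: -8845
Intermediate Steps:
A(d, X) = 12 (A(d, X) = 2*(-2 + 2*4) = 2*(-2 + 8) = 2*6 = 12)
x = -130 (x = -1*130 = -130)
(x + k(3, H(A(2, 3), -4)))*61 = (-130 + (-3 - 1*12))*61 = (-130 + (-3 - 12))*61 = (-130 - 15)*61 = -145*61 = -8845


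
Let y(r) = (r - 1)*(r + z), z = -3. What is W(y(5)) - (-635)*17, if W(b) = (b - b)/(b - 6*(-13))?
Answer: 10795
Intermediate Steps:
y(r) = (-1 + r)*(-3 + r) (y(r) = (r - 1)*(r - 3) = (-1 + r)*(-3 + r))
W(b) = 0 (W(b) = 0/(b + 78) = 0/(78 + b) = 0)
W(y(5)) - (-635)*17 = 0 - (-635)*17 = 0 - 1*(-10795) = 0 + 10795 = 10795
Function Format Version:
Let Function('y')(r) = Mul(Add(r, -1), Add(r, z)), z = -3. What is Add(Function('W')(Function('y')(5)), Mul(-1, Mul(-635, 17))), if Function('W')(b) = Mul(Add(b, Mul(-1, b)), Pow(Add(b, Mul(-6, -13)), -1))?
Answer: 10795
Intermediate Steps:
Function('y')(r) = Mul(Add(-1, r), Add(-3, r)) (Function('y')(r) = Mul(Add(r, -1), Add(r, -3)) = Mul(Add(-1, r), Add(-3, r)))
Function('W')(b) = 0 (Function('W')(b) = Mul(0, Pow(Add(b, 78), -1)) = Mul(0, Pow(Add(78, b), -1)) = 0)
Add(Function('W')(Function('y')(5)), Mul(-1, Mul(-635, 17))) = Add(0, Mul(-1, Mul(-635, 17))) = Add(0, Mul(-1, -10795)) = Add(0, 10795) = 10795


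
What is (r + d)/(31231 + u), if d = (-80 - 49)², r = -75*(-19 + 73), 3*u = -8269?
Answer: 37773/85424 ≈ 0.44218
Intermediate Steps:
u = -8269/3 (u = (⅓)*(-8269) = -8269/3 ≈ -2756.3)
r = -4050 (r = -75*54 = -4050)
d = 16641 (d = (-129)² = 16641)
(r + d)/(31231 + u) = (-4050 + 16641)/(31231 - 8269/3) = 12591/(85424/3) = 12591*(3/85424) = 37773/85424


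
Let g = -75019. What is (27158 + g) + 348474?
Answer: 300613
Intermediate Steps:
(27158 + g) + 348474 = (27158 - 75019) + 348474 = -47861 + 348474 = 300613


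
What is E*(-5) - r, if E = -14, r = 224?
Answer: -154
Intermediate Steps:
E*(-5) - r = -14*(-5) - 1*224 = 70 - 224 = -154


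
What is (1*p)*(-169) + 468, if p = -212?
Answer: 36296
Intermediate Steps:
(1*p)*(-169) + 468 = (1*(-212))*(-169) + 468 = -212*(-169) + 468 = 35828 + 468 = 36296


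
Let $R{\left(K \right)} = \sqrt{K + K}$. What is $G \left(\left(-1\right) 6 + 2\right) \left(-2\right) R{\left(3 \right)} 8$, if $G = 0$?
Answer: $0$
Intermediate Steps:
$R{\left(K \right)} = \sqrt{2} \sqrt{K}$ ($R{\left(K \right)} = \sqrt{2 K} = \sqrt{2} \sqrt{K}$)
$G \left(\left(-1\right) 6 + 2\right) \left(-2\right) R{\left(3 \right)} 8 = 0 \left(\left(-1\right) 6 + 2\right) \left(-2\right) \sqrt{2} \sqrt{3} \cdot 8 = 0 \left(-6 + 2\right) \left(-2\right) \sqrt{6} \cdot 8 = 0 \left(-4\right) \left(-2\right) \sqrt{6} \cdot 8 = 0 \left(-2\right) \sqrt{6} \cdot 8 = 0 \sqrt{6} \cdot 8 = 0 \cdot 8 = 0$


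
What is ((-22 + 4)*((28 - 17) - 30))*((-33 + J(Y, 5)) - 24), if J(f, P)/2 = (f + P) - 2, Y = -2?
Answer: -18810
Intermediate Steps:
J(f, P) = -4 + 2*P + 2*f (J(f, P) = 2*((f + P) - 2) = 2*((P + f) - 2) = 2*(-2 + P + f) = -4 + 2*P + 2*f)
((-22 + 4)*((28 - 17) - 30))*((-33 + J(Y, 5)) - 24) = ((-22 + 4)*((28 - 17) - 30))*((-33 + (-4 + 2*5 + 2*(-2))) - 24) = (-18*(11 - 30))*((-33 + (-4 + 10 - 4)) - 24) = (-18*(-19))*((-33 + 2) - 24) = 342*(-31 - 24) = 342*(-55) = -18810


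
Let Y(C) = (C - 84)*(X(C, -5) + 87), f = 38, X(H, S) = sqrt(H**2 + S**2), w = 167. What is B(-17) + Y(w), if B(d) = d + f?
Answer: 7242 + 83*sqrt(27914) ≈ 21109.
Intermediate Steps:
B(d) = 38 + d (B(d) = d + 38 = 38 + d)
Y(C) = (-84 + C)*(87 + sqrt(25 + C**2)) (Y(C) = (C - 84)*(sqrt(C**2 + (-5)**2) + 87) = (-84 + C)*(sqrt(C**2 + 25) + 87) = (-84 + C)*(sqrt(25 + C**2) + 87) = (-84 + C)*(87 + sqrt(25 + C**2)))
B(-17) + Y(w) = (38 - 17) + (-7308 - 84*sqrt(25 + 167**2) + 87*167 + 167*sqrt(25 + 167**2)) = 21 + (-7308 - 84*sqrt(25 + 27889) + 14529 + 167*sqrt(25 + 27889)) = 21 + (-7308 - 84*sqrt(27914) + 14529 + 167*sqrt(27914)) = 21 + (7221 + 83*sqrt(27914)) = 7242 + 83*sqrt(27914)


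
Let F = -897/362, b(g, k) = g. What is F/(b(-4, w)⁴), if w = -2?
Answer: -897/92672 ≈ -0.0096793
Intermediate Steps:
F = -897/362 (F = -897*1/362 = -897/362 ≈ -2.4779)
F/(b(-4, w)⁴) = -897/(362*((-4)⁴)) = -897/362/256 = -897/362*1/256 = -897/92672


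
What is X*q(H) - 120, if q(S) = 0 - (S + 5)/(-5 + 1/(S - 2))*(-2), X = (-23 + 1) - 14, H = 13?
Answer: 144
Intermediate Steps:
X = -36 (X = -22 - 14 = -36)
q(S) = 2*(5 + S)/(-5 + 1/(-2 + S)) (q(S) = 0 - (5 + S)/(-5 + 1/(-2 + S))*(-2) = 0 - (-2)*(5 + S)/(-5 + 1/(-2 + S)) = 0 + 2*(5 + S)/(-5 + 1/(-2 + S)) = 2*(5 + S)/(-5 + 1/(-2 + S)))
X*q(H) - 120 = -72*(10 - 1*13² - 3*13)/(-11 + 5*13) - 120 = -72*(10 - 1*169 - 39)/(-11 + 65) - 120 = -72*(10 - 169 - 39)/54 - 120 = -72*(-198)/54 - 120 = -36*(-22/3) - 120 = 264 - 120 = 144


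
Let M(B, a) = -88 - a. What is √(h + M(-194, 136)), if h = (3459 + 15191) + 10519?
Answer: √28945 ≈ 170.13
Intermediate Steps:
h = 29169 (h = 18650 + 10519 = 29169)
√(h + M(-194, 136)) = √(29169 + (-88 - 1*136)) = √(29169 + (-88 - 136)) = √(29169 - 224) = √28945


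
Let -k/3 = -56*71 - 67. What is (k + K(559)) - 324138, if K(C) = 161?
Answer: -311848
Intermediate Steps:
k = 12129 (k = -3*(-56*71 - 67) = -3*(-3976 - 67) = -3*(-4043) = 12129)
(k + K(559)) - 324138 = (12129 + 161) - 324138 = 12290 - 324138 = -311848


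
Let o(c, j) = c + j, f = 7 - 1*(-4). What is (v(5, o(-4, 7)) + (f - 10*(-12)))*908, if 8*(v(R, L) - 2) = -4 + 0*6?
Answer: 120310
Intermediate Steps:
f = 11 (f = 7 + 4 = 11)
v(R, L) = 3/2 (v(R, L) = 2 + (-4 + 0*6)/8 = 2 + (-4 + 0)/8 = 2 + (⅛)*(-4) = 2 - ½ = 3/2)
(v(5, o(-4, 7)) + (f - 10*(-12)))*908 = (3/2 + (11 - 10*(-12)))*908 = (3/2 + (11 + 120))*908 = (3/2 + 131)*908 = (265/2)*908 = 120310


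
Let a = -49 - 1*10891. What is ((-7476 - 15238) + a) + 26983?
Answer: -6671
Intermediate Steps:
a = -10940 (a = -49 - 10891 = -10940)
((-7476 - 15238) + a) + 26983 = ((-7476 - 15238) - 10940) + 26983 = (-22714 - 10940) + 26983 = -33654 + 26983 = -6671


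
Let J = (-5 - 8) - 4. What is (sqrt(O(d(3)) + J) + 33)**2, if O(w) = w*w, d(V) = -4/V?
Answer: (99 + I*sqrt(137))**2/9 ≈ 1073.8 + 257.5*I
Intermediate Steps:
O(w) = w**2
J = -17 (J = -13 - 4 = -17)
(sqrt(O(d(3)) + J) + 33)**2 = (sqrt((-4/3)**2 - 17) + 33)**2 = (sqrt(16/9 - 17) + 33)**2 = (sqrt(-137/9) + 33)**2 = (I*sqrt(137)/3 + 33)**2 = (33 + I*sqrt(137)/3)**2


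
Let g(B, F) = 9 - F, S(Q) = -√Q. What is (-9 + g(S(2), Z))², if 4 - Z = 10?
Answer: 36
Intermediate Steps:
Z = -6 (Z = 4 - 1*10 = 4 - 10 = -6)
(-9 + g(S(2), Z))² = (-9 + (9 - 1*(-6)))² = (-9 + (9 + 6))² = (-9 + 15)² = 6² = 36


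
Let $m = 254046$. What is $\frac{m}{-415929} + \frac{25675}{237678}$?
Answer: $- \frac{16567389371}{32952390954} \approx -0.50277$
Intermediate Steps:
$\frac{m}{-415929} + \frac{25675}{237678} = \frac{254046}{-415929} + \frac{25675}{237678} = 254046 \left(- \frac{1}{415929}\right) + 25675 \cdot \frac{1}{237678} = - \frac{84682}{138643} + \frac{25675}{237678} = - \frac{16567389371}{32952390954}$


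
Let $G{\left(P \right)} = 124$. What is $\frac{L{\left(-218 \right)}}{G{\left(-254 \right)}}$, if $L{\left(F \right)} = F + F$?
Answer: $- \frac{109}{31} \approx -3.5161$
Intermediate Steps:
$L{\left(F \right)} = 2 F$
$\frac{L{\left(-218 \right)}}{G{\left(-254 \right)}} = \frac{2 \left(-218\right)}{124} = \left(-436\right) \frac{1}{124} = - \frac{109}{31}$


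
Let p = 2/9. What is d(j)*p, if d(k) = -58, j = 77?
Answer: -116/9 ≈ -12.889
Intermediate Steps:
p = 2/9 (p = 2*(⅑) = 2/9 ≈ 0.22222)
d(j)*p = -58*2/9 = -116/9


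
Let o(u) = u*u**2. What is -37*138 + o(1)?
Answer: -5105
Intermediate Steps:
o(u) = u**3
-37*138 + o(1) = -37*138 + 1**3 = -5106 + 1 = -5105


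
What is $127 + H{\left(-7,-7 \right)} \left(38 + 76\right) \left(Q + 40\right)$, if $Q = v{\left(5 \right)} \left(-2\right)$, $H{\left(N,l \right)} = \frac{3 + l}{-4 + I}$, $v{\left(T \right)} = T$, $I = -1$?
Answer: $2863$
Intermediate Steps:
$H{\left(N,l \right)} = - \frac{3}{5} - \frac{l}{5}$ ($H{\left(N,l \right)} = \frac{3 + l}{-4 - 1} = \frac{3 + l}{-5} = \left(3 + l\right) \left(- \frac{1}{5}\right) = - \frac{3}{5} - \frac{l}{5}$)
$Q = -10$ ($Q = 5 \left(-2\right) = -10$)
$127 + H{\left(-7,-7 \right)} \left(38 + 76\right) \left(Q + 40\right) = 127 + \left(- \frac{3}{5} - - \frac{7}{5}\right) \left(38 + 76\right) \left(-10 + 40\right) = 127 + \left(- \frac{3}{5} + \frac{7}{5}\right) 114 \cdot 30 = 127 + \frac{4}{5} \cdot 3420 = 127 + 2736 = 2863$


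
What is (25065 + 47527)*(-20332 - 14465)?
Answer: -2525983824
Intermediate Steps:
(25065 + 47527)*(-20332 - 14465) = 72592*(-34797) = -2525983824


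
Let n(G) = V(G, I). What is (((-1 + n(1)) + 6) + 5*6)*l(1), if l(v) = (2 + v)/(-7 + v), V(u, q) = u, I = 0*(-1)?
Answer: -18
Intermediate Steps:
I = 0
n(G) = G
l(v) = (2 + v)/(-7 + v)
(((-1 + n(1)) + 6) + 5*6)*l(1) = (((-1 + 1) + 6) + 5*6)*((2 + 1)/(-7 + 1)) = ((0 + 6) + 30)*(3/(-6)) = (6 + 30)*(-1/6*3) = 36*(-1/2) = -18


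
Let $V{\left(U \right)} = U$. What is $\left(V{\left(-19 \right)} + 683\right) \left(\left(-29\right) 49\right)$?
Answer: $-943544$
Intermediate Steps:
$\left(V{\left(-19 \right)} + 683\right) \left(\left(-29\right) 49\right) = \left(-19 + 683\right) \left(\left(-29\right) 49\right) = 664 \left(-1421\right) = -943544$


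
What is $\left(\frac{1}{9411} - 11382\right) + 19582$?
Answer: $\frac{77170201}{9411} \approx 8200.0$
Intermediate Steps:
$\left(\frac{1}{9411} - 11382\right) + 19582 = - \frac{107116001}{9411} + 19582 = \frac{77170201}{9411}$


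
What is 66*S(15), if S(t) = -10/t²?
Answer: -44/15 ≈ -2.9333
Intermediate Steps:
S(t) = -10/t²
66*S(15) = 66*(-10/15²) = 66*(-10*1/225) = 66*(-2/45) = -44/15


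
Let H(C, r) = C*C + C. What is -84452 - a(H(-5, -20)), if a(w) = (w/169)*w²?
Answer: -14280388/169 ≈ -84499.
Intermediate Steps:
H(C, r) = C + C² (H(C, r) = C² + C = C + C²)
a(w) = w³/169 (a(w) = (w*(1/169))*w² = (w/169)*w² = w³/169)
-84452 - a(H(-5, -20)) = -84452 - (-5*(1 - 5))³/169 = -84452 - (-5*(-4))³/169 = -84452 - 20³/169 = -84452 - 8000/169 = -14280388/169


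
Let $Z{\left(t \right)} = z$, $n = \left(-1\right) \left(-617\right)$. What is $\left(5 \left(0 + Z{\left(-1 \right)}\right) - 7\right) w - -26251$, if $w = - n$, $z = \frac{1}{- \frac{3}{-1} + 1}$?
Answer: $\frac{119195}{4} \approx 29799.0$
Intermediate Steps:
$n = 617$
$z = \frac{1}{4}$ ($z = \frac{1}{\left(-3\right) \left(-1\right) + 1} = \frac{1}{3 + 1} = \frac{1}{4} \approx 0.25$)
$Z{\left(t \right)} = \frac{1}{4}$
$w = -617$ ($w = \left(-1\right) 617 = -617$)
$\left(5 \left(0 + Z{\left(-1 \right)}\right) - 7\right) w - -26251 = \left(5 \left(0 + \frac{1}{4}\right) - 7\right) \left(-617\right) - -26251 = \left(5 \cdot \frac{1}{4} - 7\right) \left(-617\right) + 26251 = \left(\frac{5}{4} - 7\right) \left(-617\right) + 26251 = \left(- \frac{23}{4}\right) \left(-617\right) + 26251 = \frac{14191}{4} + 26251 = \frac{119195}{4}$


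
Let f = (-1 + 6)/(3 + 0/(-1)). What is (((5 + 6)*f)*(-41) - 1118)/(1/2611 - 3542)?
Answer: 14645099/27744483 ≈ 0.52786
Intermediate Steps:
f = 5/3 (f = 5/(3 + 0*(-1)) = 5/(3 + 0) = 5/3 ≈ 1.6667)
(((5 + 6)*f)*(-41) - 1118)/(1/2611 - 3542) = (((5 + 6)*(5/3))*(-41) - 1118)/(1/2611 - 3542) = ((11*(5/3))*(-41) - 1118)/(1/2611 - 3542) = ((55/3)*(-41) - 1118)/(-9248161/2611) = (-2255/3 - 1118)*(-2611/9248161) = -5609/3*(-2611/9248161) = 14645099/27744483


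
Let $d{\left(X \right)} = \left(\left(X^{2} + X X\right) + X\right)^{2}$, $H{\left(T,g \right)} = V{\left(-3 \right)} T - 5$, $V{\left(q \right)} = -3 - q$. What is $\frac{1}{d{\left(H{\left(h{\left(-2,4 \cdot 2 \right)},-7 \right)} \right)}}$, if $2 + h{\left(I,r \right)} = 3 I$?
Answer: $\frac{1}{2025} \approx 0.00049383$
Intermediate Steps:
$h{\left(I,r \right)} = -2 + 3 I$
$H{\left(T,g \right)} = -5$ ($H{\left(T,g \right)} = \left(-3 - -3\right) T - 5 = \left(-3 + 3\right) T - 5 = 0 T - 5 = 0 - 5 = -5$)
$d{\left(X \right)} = \left(X + 2 X^{2}\right)^{2}$ ($d{\left(X \right)} = \left(\left(X^{2} + X^{2}\right) + X\right)^{2} = \left(2 X^{2} + X\right)^{2} = \left(X + 2 X^{2}\right)^{2}$)
$\frac{1}{d{\left(H{\left(h{\left(-2,4 \cdot 2 \right)},-7 \right)} \right)}} = \frac{1}{\left(-5\right)^{2} \left(1 + 2 \left(-5\right)\right)^{2}} = \frac{1}{25 \left(1 - 10\right)^{2}} = \frac{1}{25 \left(-9\right)^{2}} = \frac{1}{25 \cdot 81} = \frac{1}{2025}$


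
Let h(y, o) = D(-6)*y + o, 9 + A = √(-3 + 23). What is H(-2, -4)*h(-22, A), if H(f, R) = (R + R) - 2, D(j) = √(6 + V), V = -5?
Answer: 310 - 20*√5 ≈ 265.28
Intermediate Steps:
A = -9 + 2*√5 (A = -9 + √(-3 + 23) = -9 + √20 = -9 + 2*√5 ≈ -4.5279)
D(j) = 1 (D(j) = √(6 - 5) = √1 = 1)
H(f, R) = -2 + 2*R (H(f, R) = 2*R - 2 = -2 + 2*R)
h(y, o) = o + y (h(y, o) = 1*y + o = y + o = o + y)
H(-2, -4)*h(-22, A) = (-2 + 2*(-4))*((-9 + 2*√5) - 22) = (-2 - 8)*(-31 + 2*√5) = -10*(-31 + 2*√5) = 310 - 20*√5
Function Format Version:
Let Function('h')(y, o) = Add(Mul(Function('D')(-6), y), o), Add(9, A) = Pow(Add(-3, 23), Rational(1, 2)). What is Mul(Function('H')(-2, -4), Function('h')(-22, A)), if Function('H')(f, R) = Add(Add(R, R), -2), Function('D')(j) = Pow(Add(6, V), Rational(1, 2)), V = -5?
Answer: Add(310, Mul(-20, Pow(5, Rational(1, 2)))) ≈ 265.28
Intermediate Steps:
A = Add(-9, Mul(2, Pow(5, Rational(1, 2)))) (A = Add(-9, Pow(Add(-3, 23), Rational(1, 2))) = Add(-9, Pow(20, Rational(1, 2))) = Add(-9, Mul(2, Pow(5, Rational(1, 2)))) ≈ -4.5279)
Function('D')(j) = 1 (Function('D')(j) = Pow(Add(6, -5), Rational(1, 2)) = Pow(1, Rational(1, 2)) = 1)
Function('H')(f, R) = Add(-2, Mul(2, R)) (Function('H')(f, R) = Add(Mul(2, R), -2) = Add(-2, Mul(2, R)))
Function('h')(y, o) = Add(o, y) (Function('h')(y, o) = Add(Mul(1, y), o) = Add(y, o) = Add(o, y))
Mul(Function('H')(-2, -4), Function('h')(-22, A)) = Mul(Add(-2, Mul(2, -4)), Add(Add(-9, Mul(2, Pow(5, Rational(1, 2)))), -22)) = Mul(Add(-2, -8), Add(-31, Mul(2, Pow(5, Rational(1, 2))))) = Mul(-10, Add(-31, Mul(2, Pow(5, Rational(1, 2))))) = Add(310, Mul(-20, Pow(5, Rational(1, 2))))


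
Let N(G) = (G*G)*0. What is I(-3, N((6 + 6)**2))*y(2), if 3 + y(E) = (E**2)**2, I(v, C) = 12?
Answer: 156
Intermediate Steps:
N(G) = 0 (N(G) = G**2*0 = 0)
y(E) = -3 + E**4 (y(E) = -3 + (E**2)**2 = -3 + E**4)
I(-3, N((6 + 6)**2))*y(2) = 12*(-3 + 2**4) = 12*(-3 + 16) = 12*13 = 156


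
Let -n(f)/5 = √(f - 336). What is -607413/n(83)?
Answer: -607413*I*√253/1265 ≈ -7637.5*I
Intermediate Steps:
n(f) = -5*√(-336 + f) (n(f) = -5*√(f - 336) = -5*√(-336 + f))
-607413/n(83) = -607413*(-1/(5*√(-336 + 83))) = -607413*I*√253/1265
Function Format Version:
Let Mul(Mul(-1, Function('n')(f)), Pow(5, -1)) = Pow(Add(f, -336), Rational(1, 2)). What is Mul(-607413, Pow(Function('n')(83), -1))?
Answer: Mul(Rational(-607413, 1265), I, Pow(253, Rational(1, 2))) ≈ Mul(-7637.5, I)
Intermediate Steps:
Function('n')(f) = Mul(-5, Pow(Add(-336, f), Rational(1, 2))) (Function('n')(f) = Mul(-5, Pow(Add(f, -336), Rational(1, 2))) = Mul(-5, Pow(Add(-336, f), Rational(1, 2))))
Mul(-607413, Pow(Function('n')(83), -1)) = Mul(-607413, Pow(Mul(-5, Pow(Add(-336, 83), Rational(1, 2))), -1)) = Mul(-607413, Pow(Mul(-5, Pow(-253, Rational(1, 2))), -1)) = Mul(-607413, Pow(Mul(-5, Mul(I, Pow(253, Rational(1, 2)))), -1)) = Mul(-607413, Pow(Mul(-5, I, Pow(253, Rational(1, 2))), -1)) = Mul(-607413, Mul(Rational(1, 1265), I, Pow(253, Rational(1, 2)))) = Mul(Rational(-607413, 1265), I, Pow(253, Rational(1, 2)))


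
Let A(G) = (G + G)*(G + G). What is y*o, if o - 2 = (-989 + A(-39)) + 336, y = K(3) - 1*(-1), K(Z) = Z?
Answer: 21732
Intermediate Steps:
A(G) = 4*G**2 (A(G) = (2*G)*(2*G) = 4*G**2)
y = 4 (y = 3 - 1*(-1) = 3 + 1 = 4)
o = 5433 (o = 2 + ((-989 + 4*(-39)**2) + 336) = 2 + ((-989 + 4*1521) + 336) = 2 + ((-989 + 6084) + 336) = 2 + (5095 + 336) = 2 + 5431 = 5433)
y*o = 4*5433 = 21732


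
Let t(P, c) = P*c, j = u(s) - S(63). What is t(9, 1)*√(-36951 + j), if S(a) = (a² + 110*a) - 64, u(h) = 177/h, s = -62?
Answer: 9*I*√183700358/62 ≈ 1967.5*I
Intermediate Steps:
S(a) = -64 + a² + 110*a
j = -671947/62 (j = 177/(-62) - (-64 + 63² + 110*63) = 177*(-1/62) - (-64 + 3969 + 6930) = -177/62 - 1*10835 = -177/62 - 10835 = -671947/62 ≈ -10838.)
t(9, 1)*√(-36951 + j) = (9*1)*√(-36951 - 671947/62) = 9*√(-2962909/62) = 9*(I*√183700358/62) = 9*I*√183700358/62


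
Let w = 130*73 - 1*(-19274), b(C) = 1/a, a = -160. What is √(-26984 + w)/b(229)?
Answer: -320*√445 ≈ -6750.4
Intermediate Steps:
b(C) = -1/160 (b(C) = 1/(-160) = -1/160)
w = 28764 (w = 9490 + 19274 = 28764)
√(-26984 + w)/b(229) = √(-26984 + 28764)/(-1/160) = √1780*(-160) = (2*√445)*(-160) = -320*√445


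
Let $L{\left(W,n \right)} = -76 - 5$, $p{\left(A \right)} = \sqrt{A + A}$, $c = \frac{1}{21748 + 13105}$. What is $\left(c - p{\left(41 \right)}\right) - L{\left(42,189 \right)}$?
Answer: $\frac{2823094}{34853} - \sqrt{82} \approx 71.945$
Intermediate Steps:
$c = \frac{1}{34853} \approx 2.8692 \cdot 10^{-5}$
$p{\left(A \right)} = \sqrt{2} \sqrt{A}$ ($p{\left(A \right)} = \sqrt{2 A} = \sqrt{2} \sqrt{A}$)
$L{\left(W,n \right)} = -81$ ($L{\left(W,n \right)} = -76 - 5 = -81$)
$\left(c - p{\left(41 \right)}\right) - L{\left(42,189 \right)} = \left(\frac{1}{34853} - \sqrt{2} \sqrt{41}\right) - -81 = \left(\frac{1}{34853} - \sqrt{82}\right) + 81 = \frac{2823094}{34853} - \sqrt{82}$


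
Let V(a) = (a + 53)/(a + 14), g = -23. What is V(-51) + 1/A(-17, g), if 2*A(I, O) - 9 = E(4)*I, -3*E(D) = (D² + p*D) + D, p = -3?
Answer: -104/6031 ≈ -0.017244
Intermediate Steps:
E(D) = -D²/3 + 2*D/3 (E(D) = -((D² - 3*D) + D)/3 = -(D² - 2*D)/3 = -D²/3 + 2*D/3)
A(I, O) = 9/2 - 4*I/3 (A(I, O) = 9/2 + (((⅓)*4*(2 - 1*4))*I)/2 = 9/2 + (((⅓)*4*(2 - 4))*I)/2 = 9/2 + (((⅓)*4*(-2))*I)/2 = 9/2 + (-8*I/3)/2 = 9/2 - 4*I/3)
V(a) = (53 + a)/(14 + a)
V(-51) + 1/A(-17, g) = (53 - 51)/(14 - 51) + 1/(9/2 - 4/3*(-17)) = 2/(-37) + 1/(9/2 + 68/3) = -1/37*2 + 1/(163/6) = -2/37 + 6/163 = -104/6031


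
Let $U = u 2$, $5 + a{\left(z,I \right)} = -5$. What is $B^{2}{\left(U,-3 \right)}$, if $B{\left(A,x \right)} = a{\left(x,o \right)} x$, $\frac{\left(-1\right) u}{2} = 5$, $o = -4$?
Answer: $900$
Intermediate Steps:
$u = -10$ ($u = \left(-2\right) 5 = -10$)
$a{\left(z,I \right)} = -10$ ($a{\left(z,I \right)} = -5 - 5 = -10$)
$U = -20$ ($U = \left(-10\right) 2 = -20$)
$B{\left(A,x \right)} = - 10 x$
$B^{2}{\left(U,-3 \right)} = \left(\left(-10\right) \left(-3\right)\right)^{2} = 30^{2} = 900$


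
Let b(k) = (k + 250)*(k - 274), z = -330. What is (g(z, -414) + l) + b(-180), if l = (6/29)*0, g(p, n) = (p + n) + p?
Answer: -32854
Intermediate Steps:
b(k) = (-274 + k)*(250 + k) (b(k) = (250 + k)*(-274 + k) = (-274 + k)*(250 + k))
g(p, n) = n + 2*p (g(p, n) = (n + p) + p = n + 2*p)
l = 0 (l = ((1/29)*6)*0 = (6/29)*0 = 0)
(g(z, -414) + l) + b(-180) = ((-414 + 2*(-330)) + 0) + (-68500 + (-180)² - 24*(-180)) = ((-414 - 660) + 0) + (-68500 + 32400 + 4320) = (-1074 + 0) - 31780 = -1074 - 31780 = -32854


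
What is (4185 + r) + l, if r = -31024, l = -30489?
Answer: -57328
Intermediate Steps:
(4185 + r) + l = (4185 - 31024) - 30489 = -26839 - 30489 = -57328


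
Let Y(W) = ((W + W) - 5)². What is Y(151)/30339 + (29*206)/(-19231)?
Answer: 168344677/64827701 ≈ 2.5968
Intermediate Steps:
Y(W) = (-5 + 2*W)² (Y(W) = (2*W - 5)² = (-5 + 2*W)²)
Y(151)/30339 + (29*206)/(-19231) = (-5 + 2*151)²/30339 + (29*206)/(-19231) = (-5 + 302)²*(1/30339) + 5974*(-1/19231) = 297²*(1/30339) - 5974/19231 = 88209*(1/30339) - 5974/19231 = 9801/3371 - 5974/19231 = 168344677/64827701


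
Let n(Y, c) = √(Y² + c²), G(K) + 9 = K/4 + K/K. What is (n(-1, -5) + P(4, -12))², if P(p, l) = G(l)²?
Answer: (121 + √26)² ≈ 15901.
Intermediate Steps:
G(K) = -8 + K/4 (G(K) = -9 + (K/4 + K/K) = -9 + (K*(¼) + 1) = -9 + (K/4 + 1) = -9 + (1 + K/4) = -8 + K/4)
P(p, l) = (-8 + l/4)²
(n(-1, -5) + P(4, -12))² = (√((-1)² + (-5)²) + (-32 - 12)²/16)² = (√(1 + 25) + (1/16)*(-44)²)² = (√26 + (1/16)*1936)² = (√26 + 121)² = (121 + √26)²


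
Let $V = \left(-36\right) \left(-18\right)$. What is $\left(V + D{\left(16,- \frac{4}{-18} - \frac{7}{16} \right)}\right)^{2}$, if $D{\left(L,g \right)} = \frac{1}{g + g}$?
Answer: $\frac{400640256}{961} \approx 4.169 \cdot 10^{5}$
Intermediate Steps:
$D{\left(L,g \right)} = \frac{1}{2 g}$
$V = 648$
$\left(V + D{\left(16,- \frac{4}{-18} - \frac{7}{16} \right)}\right)^{2} = \left(648 + \frac{1}{2 \left(- \frac{4}{-18} - \frac{7}{16}\right)}\right)^{2} = \left(648 + \frac{1}{2 \left(\left(-4\right) \left(- \frac{1}{18}\right) - \frac{7}{16}\right)}\right)^{2} = \left(648 + \frac{1}{2 \left(\frac{2}{9} - \frac{7}{16}\right)}\right)^{2} = \left(648 + \frac{1}{2 \left(- \frac{31}{144}\right)}\right)^{2} = \left(648 + \frac{1}{2} \left(- \frac{144}{31}\right)\right)^{2} = \left(648 - \frac{72}{31}\right)^{2} = \left(\frac{20016}{31}\right)^{2} = \frac{400640256}{961}$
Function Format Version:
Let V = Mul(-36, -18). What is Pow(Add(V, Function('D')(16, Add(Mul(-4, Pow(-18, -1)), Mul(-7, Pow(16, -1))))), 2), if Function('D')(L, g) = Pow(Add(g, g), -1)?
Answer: Rational(400640256, 961) ≈ 4.1690e+5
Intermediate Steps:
Function('D')(L, g) = Mul(Rational(1, 2), Pow(g, -1)) (Function('D')(L, g) = Pow(Mul(2, g), -1) = Mul(Rational(1, 2), Pow(g, -1)))
V = 648
Pow(Add(V, Function('D')(16, Add(Mul(-4, Pow(-18, -1)), Mul(-7, Pow(16, -1))))), 2) = Pow(Add(648, Mul(Rational(1, 2), Pow(Add(Mul(-4, Pow(-18, -1)), Mul(-7, Pow(16, -1))), -1))), 2) = Pow(Add(648, Mul(Rational(1, 2), Pow(Add(Mul(-4, Rational(-1, 18)), Mul(-7, Rational(1, 16))), -1))), 2) = Pow(Add(648, Mul(Rational(1, 2), Pow(Add(Rational(2, 9), Rational(-7, 16)), -1))), 2) = Pow(Add(648, Mul(Rational(1, 2), Pow(Rational(-31, 144), -1))), 2) = Pow(Add(648, Mul(Rational(1, 2), Rational(-144, 31))), 2) = Pow(Add(648, Rational(-72, 31)), 2) = Pow(Rational(20016, 31), 2) = Rational(400640256, 961)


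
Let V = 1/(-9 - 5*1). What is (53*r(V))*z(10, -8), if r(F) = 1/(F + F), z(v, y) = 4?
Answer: -1484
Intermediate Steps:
V = -1/14 (V = 1/(-9 - 5) = 1/(-14) = -1/14 ≈ -0.071429)
r(F) = 1/(2*F)
(53*r(V))*z(10, -8) = (53*(1/(2*(-1/14))))*4 = (53*((½)*(-14)))*4 = (53*(-7))*4 = -371*4 = -1484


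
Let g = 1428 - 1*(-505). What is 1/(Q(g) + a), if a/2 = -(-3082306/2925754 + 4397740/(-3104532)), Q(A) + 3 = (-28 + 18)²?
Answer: 1135387114641/115741505871865 ≈ 0.0098097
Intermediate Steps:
g = 1933 (g = 1428 + 505 = 1933)
Q(A) = 97 (Q(A) = -3 + (-28 + 18)² = -3 + (-10)² = -3 + 100 = 97)
a = 5608955751688/1135387114641 (a = 2*(-(-3082306/2925754 + 4397740/(-3104532))) = 2*(-(-3082306*1/2925754 + 4397740*(-1/3104532))) = 2*(-(-1541153/1462877 - 1099435/776133)) = 2*(-1*(-2804477875844/1135387114641)) = 2*(2804477875844/1135387114641) = 5608955751688/1135387114641 ≈ 4.9401)
1/(Q(g) + a) = 1/(97 + 5608955751688/1135387114641) = 1/(115741505871865/1135387114641) = 1135387114641/115741505871865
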